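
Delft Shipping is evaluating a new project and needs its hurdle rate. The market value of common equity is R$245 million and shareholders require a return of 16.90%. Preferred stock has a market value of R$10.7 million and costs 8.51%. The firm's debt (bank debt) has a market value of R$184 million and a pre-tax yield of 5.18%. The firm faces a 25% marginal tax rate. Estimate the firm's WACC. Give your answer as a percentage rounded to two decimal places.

Total capital V = 245 + 10.7 + 184 = 439.7.
Equity: weight = 245/439.7 = 0.5572; cost = 16.9%.
Preferred: weight = 10.7/439.7 = 0.0243; cost = 8.51%.
Bank debt: weight = 184/439.7 = 0.4185; after-tax cost = 5.18% × (1 − 25%) = 3.8850%.
WACC = 0.5572 × 16.9000% + 0.0243 × 8.5100% + 0.4185 × 3.8850% = 11.2495%.

11.25%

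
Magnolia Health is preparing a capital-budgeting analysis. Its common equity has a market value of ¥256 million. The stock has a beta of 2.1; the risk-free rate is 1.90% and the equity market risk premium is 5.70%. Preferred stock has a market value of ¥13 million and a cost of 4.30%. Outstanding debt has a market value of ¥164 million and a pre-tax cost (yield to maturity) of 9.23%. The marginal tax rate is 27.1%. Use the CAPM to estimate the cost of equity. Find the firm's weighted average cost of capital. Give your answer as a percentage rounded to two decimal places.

10.88%

Cost of equity via CAPM: Re = 1.9% + 2.1 × 5.7% = 13.8700%.
Total capital V = 256 + 13 + 164 = 433.
Equity: weight = 256/433 = 0.5912; cost = 13.87%.
Preferred: weight = 13/433 = 0.0300; cost = 4.3%.
Debt: weight = 164/433 = 0.3788; after-tax cost = 9.23% × (1 − 27.1%) = 6.7287%.
WACC = 0.5912 × 13.8700% + 0.0300 × 4.3000% + 0.3788 × 6.7287% = 10.8779%.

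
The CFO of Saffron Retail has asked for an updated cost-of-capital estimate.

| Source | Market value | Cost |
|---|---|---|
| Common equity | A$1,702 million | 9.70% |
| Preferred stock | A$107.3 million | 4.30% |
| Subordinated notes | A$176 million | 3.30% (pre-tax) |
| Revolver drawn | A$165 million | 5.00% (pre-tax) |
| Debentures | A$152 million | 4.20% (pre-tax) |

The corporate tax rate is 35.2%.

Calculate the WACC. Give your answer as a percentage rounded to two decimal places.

Total capital V = 1702 + 107.3 + 176 + 165 + 152 = 2302.3.
Equity: weight = 1702/2302.3 = 0.7393; cost = 9.7%.
Preferred: weight = 107.3/2302.3 = 0.0466; cost = 4.3%.
Subordinated notes: weight = 176/2302.3 = 0.0764; after-tax cost = 3.3% × (1 − 35.2%) = 2.1384%.
Revolver drawn: weight = 165/2302.3 = 0.0717; after-tax cost = 5% × (1 − 35.2%) = 3.2400%.
Debentures: weight = 152/2302.3 = 0.0660; after-tax cost = 4.2% × (1 − 35.2%) = 2.7216%.
WACC = 0.7393 × 9.7000% + 0.0466 × 4.3000% + 0.0764 × 2.1384% + 0.0717 × 3.2400% + 0.0660 × 2.7216% = 7.9466%.

7.95%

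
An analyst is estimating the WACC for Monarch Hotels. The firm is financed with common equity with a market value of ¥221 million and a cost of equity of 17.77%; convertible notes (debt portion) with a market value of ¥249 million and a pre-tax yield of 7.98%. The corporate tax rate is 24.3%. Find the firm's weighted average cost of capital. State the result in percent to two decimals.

Total capital V = 221 + 249 = 470.
Equity: weight = 221/470 = 0.4702; cost = 17.77%.
Convertible notes (debt portion): weight = 249/470 = 0.5298; after-tax cost = 7.98% × (1 − 24.3%) = 6.0409%.
WACC = 0.4702 × 17.7700% + 0.5298 × 6.0409% = 11.5561%.

11.56%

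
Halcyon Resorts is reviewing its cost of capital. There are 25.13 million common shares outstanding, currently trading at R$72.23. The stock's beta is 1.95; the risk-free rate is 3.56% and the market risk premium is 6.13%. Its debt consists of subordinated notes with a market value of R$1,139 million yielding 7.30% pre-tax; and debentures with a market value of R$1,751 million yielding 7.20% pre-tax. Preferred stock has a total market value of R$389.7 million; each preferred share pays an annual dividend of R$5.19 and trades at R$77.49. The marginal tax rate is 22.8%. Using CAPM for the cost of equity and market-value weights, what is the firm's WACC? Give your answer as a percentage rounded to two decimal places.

9.21%

Cost of equity via CAPM: Re = 3.56% + 1.95 × 6.13% = 15.5135%.
Cost of preferred: Rp = 5.19 / 77.49 = 6.6976%.
Market value of equity E = 72.23 × 25.13m = 1815.1399m.
Total capital V = 1815.1399 + 389.7 + 1139 + 1751 = 5094.8399.
Equity: weight = 1815.1399/5094.8399 = 0.3563; cost = 15.5135%.
Preferred: weight = 389.7/5094.8399 = 0.0765; cost = 6.6976%.
Subordinated notes: weight = 1139/5094.8399 = 0.2236; after-tax cost = 7.3% × (1 − 22.8%) = 5.6356%.
Debentures: weight = 1751/5094.8399 = 0.3437; after-tax cost = 7.2% × (1 − 22.8%) = 5.5584%.
WACC = 0.3563 × 15.5135% + 0.0765 × 6.6976% + 0.2236 × 5.6356% + 0.3437 × 5.5584% = 9.2095%.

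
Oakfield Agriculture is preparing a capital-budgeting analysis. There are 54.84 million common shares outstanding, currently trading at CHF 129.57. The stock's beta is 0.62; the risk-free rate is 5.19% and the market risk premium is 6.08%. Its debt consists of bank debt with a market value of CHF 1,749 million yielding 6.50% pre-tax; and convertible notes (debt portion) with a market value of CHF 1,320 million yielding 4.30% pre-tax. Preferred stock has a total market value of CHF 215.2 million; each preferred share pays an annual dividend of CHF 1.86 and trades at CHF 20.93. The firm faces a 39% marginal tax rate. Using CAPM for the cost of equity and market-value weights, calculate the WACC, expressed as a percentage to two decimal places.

7.31%

Cost of equity via CAPM: Re = 5.19% + 0.62 × 6.08% = 8.9596%.
Cost of preferred: Rp = 1.86 / 20.93 = 8.8868%.
Market value of equity E = 129.57 × 54.84m = 7105.6188m.
Total capital V = 7105.6188 + 215.2 + 1749 + 1320 = 10389.8188.
Equity: weight = 7105.6188/10389.8188 = 0.6839; cost = 8.9596%.
Preferred: weight = 215.2/10389.8188 = 0.0207; cost = 8.8868%.
Bank debt: weight = 1749/10389.8188 = 0.1683; after-tax cost = 6.5% × (1 − 39%) = 3.9650%.
Convertible notes (debt portion): weight = 1320/10389.8188 = 0.1270; after-tax cost = 4.3% × (1 − 39%) = 2.6230%.
WACC = 0.6839 × 8.9596% + 0.0207 × 8.8868% + 0.1683 × 3.9650% + 0.1270 × 2.6230% = 7.3123%.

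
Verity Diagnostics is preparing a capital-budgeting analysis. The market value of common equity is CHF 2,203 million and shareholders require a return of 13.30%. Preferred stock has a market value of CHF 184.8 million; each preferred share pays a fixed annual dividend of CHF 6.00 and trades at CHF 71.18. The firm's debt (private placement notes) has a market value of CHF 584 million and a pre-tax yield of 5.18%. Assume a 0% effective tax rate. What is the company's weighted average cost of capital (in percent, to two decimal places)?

Cost of preferred: Rp = 6.0 / 71.18 = 8.4293%.
Total capital V = 2203 + 184.8 + 584 = 2971.8.
Equity: weight = 2203/2971.8 = 0.7413; cost = 13.3%.
Preferred: weight = 184.8/2971.8 = 0.0622; cost = 8.4293%.
Private placement notes: weight = 584/2971.8 = 0.1965; after-tax cost = 5.18% × (1 − 0%) = 5.1800%.
WACC = 0.7413 × 13.3000% + 0.0622 × 8.4293% + 0.1965 × 5.1800% = 11.4014%.

11.40%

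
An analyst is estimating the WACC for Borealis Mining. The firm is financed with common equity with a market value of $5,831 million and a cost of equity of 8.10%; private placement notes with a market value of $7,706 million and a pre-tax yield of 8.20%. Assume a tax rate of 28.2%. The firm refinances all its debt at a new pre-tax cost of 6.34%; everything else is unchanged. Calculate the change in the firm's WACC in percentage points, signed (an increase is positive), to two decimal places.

-0.76 pp

Current WACC:
Total capital V = 5831 + 7706 = 13537.
Equity: weight = 5831/13537 = 0.4307; cost = 8.1%.
Private placement notes: weight = 7706/13537 = 0.5693; after-tax cost = 8.2% × (1 − 28.2%) = 5.8876%.
WACC = 0.4307 × 8.1000% + 0.5693 × 5.8876% = 6.8406%.
After the change:
Total capital V = 5831 + 7706 = 13537.
Equity: weight = 5831/13537 = 0.4307; cost = 8.1%.
Private placement notes: weight = 7706/13537 = 0.5693; after-tax cost = 6.34% × (1 − 28.2%) = 4.5521%.
WACC = 0.4307 × 8.1000% + 0.5693 × 4.5521% = 6.0804%.
Change in WACC = 6.0804% − 6.8406% = -0.7602 pp.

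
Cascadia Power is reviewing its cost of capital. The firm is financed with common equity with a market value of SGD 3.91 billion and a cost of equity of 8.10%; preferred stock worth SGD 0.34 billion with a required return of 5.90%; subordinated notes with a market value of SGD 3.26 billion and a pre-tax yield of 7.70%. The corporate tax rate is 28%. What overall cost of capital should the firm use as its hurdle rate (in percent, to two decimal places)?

Total capital V = 3.91 + 0.34 + 3.26 = 7.51.
Equity: weight = 3.91/7.51 = 0.5206; cost = 8.1%.
Preferred: weight = 0.34/7.51 = 0.0453; cost = 5.9%.
Subordinated notes: weight = 3.26/7.51 = 0.4341; after-tax cost = 7.7% × (1 − 28%) = 5.5440%.
WACC = 0.5206 × 8.1000% + 0.0453 × 5.9000% + 0.4341 × 5.5440% = 6.8909%.

6.89%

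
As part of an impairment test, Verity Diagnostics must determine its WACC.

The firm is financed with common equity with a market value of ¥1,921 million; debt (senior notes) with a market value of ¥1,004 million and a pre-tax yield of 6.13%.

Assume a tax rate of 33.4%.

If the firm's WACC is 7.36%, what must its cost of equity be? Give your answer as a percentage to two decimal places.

9.07%

Total capital V = 1921 + 1004 = 2925.
Equity weight = 1921/2925 = 0.6568.
Senior notes weight = 1004/2925 = 0.3432.
Debt contribution = 0.3432 × 6.13% × (1 − 33.4%) = 1.4013%.
Required equity contribution = 7.36% − 1.4013% = 5.9587%.
Re = 5.9587% / 0.6568 = 9.0729%.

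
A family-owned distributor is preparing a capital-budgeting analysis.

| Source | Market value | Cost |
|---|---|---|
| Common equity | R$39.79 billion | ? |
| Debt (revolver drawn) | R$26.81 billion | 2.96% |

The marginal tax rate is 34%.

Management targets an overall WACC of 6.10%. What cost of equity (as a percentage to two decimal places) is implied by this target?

8.89%

Total capital V = 39.79 + 26.81 = 66.6.
Equity weight = 39.79/66.6 = 0.5974.
Revolver drawn weight = 26.81/66.6 = 0.4026.
Debt contribution = 0.4026 × 2.96% × (1 − 34%) = 0.7864%.
Required equity contribution = 6.1% − 0.7864% = 5.3136%.
Re = 5.3136% / 0.5974 = 8.8938%.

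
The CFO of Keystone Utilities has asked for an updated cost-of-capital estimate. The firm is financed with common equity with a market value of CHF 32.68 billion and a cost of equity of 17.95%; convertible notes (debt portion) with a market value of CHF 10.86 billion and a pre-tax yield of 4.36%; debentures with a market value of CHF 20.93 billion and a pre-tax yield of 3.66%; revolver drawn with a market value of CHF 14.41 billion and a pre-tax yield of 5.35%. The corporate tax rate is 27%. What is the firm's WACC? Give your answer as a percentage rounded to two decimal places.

Total capital V = 32.68 + 10.86 + 20.93 + 14.41 = 78.88.
Equity: weight = 32.68/78.88 = 0.4143; cost = 17.95%.
Convertible notes (debt portion): weight = 10.86/78.88 = 0.1377; after-tax cost = 4.36% × (1 − 27%) = 3.1828%.
Debentures: weight = 20.93/78.88 = 0.2653; after-tax cost = 3.66% × (1 − 27%) = 2.6718%.
Revolver drawn: weight = 14.41/78.88 = 0.1827; after-tax cost = 5.35% × (1 − 27%) = 3.9055%.
WACC = 0.4143 × 17.9500% + 0.1377 × 3.1828% + 0.2653 × 2.6718% + 0.1827 × 3.9055% = 9.2973%.

9.30%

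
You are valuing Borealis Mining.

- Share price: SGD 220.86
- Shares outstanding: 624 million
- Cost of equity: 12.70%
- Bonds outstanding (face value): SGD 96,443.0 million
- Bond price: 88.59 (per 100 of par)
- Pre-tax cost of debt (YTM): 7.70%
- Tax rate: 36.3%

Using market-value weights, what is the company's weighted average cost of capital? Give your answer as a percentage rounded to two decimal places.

9.72%

Market value of equity E = 220.86 × 624m = 137816.64m. Market value of debt D = 96443m × 88.59/100 = 85438.8537m.
Total capital V = 137816.64 + 85438.8537 = 223255.4937.
Equity: weight = 137816.64/223255.4937 = 0.6173; cost = 12.7%.
Bonds outstanding: weight = 85438.8537/223255.4937 = 0.3827; after-tax cost = 7.7% × (1 − 36.3%) = 4.9049%.
WACC = 0.6173 × 12.7000% + 0.3827 × 4.9049% = 9.7169%.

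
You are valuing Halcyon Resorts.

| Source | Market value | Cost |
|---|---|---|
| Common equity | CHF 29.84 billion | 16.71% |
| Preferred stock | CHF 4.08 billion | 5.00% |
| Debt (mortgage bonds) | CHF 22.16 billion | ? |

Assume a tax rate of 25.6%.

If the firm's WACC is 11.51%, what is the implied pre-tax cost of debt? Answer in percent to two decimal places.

7.67%

Total capital V = 29.84 + 4.08 + 22.16 = 56.08.
Equity weight = 29.84/56.08 = 0.5321.
Preferred weight = 4.08/56.08 = 0.0728.
Mortgage bonds weight = 22.16/56.08 = 0.3951.
Equity contribution = 0.5321 × 16.71% = 8.8913%.
Preferred contribution = 0.0728 × 5% = 0.3638%.
Remaining for debt = 11.51% − 9.2551% = 2.2549%.
Rd × (1 − 25.6%) × 0.3951 = 2.2549%  ⇒  Rd = 7.6699%.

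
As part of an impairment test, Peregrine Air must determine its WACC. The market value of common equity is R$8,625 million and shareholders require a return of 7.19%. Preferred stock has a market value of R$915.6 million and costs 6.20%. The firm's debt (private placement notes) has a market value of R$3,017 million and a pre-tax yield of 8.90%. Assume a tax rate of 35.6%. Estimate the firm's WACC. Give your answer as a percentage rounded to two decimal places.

6.77%

Total capital V = 8625 + 915.6 + 3017 = 12557.6.
Equity: weight = 8625/12557.6 = 0.6868; cost = 7.19%.
Preferred: weight = 915.6/12557.6 = 0.0729; cost = 6.2%.
Private placement notes: weight = 3017/12557.6 = 0.2403; after-tax cost = 8.9% × (1 − 35.6%) = 5.7316%.
WACC = 0.6868 × 7.1900% + 0.0729 × 6.2000% + 0.2403 × 5.7316% = 6.7674%.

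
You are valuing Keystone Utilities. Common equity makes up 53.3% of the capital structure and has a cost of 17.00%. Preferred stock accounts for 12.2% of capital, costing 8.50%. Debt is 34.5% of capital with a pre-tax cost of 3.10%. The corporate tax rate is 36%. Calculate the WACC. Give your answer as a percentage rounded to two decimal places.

10.78%

After-tax cost of debt = 3.1% × (1 − 36%) = 1.9840%.
WACC = 0.533 × 17.0000% + 0.122 × 8.5000% + 0.345 × 1.9840% = 10.7825%.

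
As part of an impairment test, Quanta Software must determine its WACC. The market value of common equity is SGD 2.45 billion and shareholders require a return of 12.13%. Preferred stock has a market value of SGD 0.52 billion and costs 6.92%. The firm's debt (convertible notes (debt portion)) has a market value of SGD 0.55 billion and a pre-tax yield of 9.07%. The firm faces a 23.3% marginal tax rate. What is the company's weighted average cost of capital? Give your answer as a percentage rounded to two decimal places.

10.55%

Total capital V = 2.45 + 0.52 + 0.55 = 3.52.
Equity: weight = 2.45/3.52 = 0.6960; cost = 12.13%.
Preferred: weight = 0.52/3.52 = 0.1477; cost = 6.92%.
Convertible notes (debt portion): weight = 0.55/3.52 = 0.1562; after-tax cost = 9.07% × (1 − 23.3%) = 6.9567%.
WACC = 0.6960 × 12.1300% + 0.1477 × 6.9200% + 0.1562 × 6.9567% = 10.5520%.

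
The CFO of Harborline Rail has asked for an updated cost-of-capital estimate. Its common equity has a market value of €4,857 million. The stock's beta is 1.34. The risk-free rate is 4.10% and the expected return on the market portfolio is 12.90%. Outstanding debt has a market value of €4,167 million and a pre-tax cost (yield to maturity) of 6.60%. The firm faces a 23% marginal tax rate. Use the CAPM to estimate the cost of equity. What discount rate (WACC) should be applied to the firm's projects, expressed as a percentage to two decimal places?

10.90%

Market risk premium = 12.9% − 4.1% = 8.8%.
Cost of equity via CAPM: Re = 4.1% + 1.34 × 8.8% = 15.8920%.
Total capital V = 4857 + 4167 = 9024.
Equity: weight = 4857/9024 = 0.5382; cost = 15.892%.
Debt: weight = 4167/9024 = 0.4618; after-tax cost = 6.6% × (1 − 23%) = 5.0820%.
WACC = 0.5382 × 15.8920% + 0.4618 × 5.0820% = 10.9003%.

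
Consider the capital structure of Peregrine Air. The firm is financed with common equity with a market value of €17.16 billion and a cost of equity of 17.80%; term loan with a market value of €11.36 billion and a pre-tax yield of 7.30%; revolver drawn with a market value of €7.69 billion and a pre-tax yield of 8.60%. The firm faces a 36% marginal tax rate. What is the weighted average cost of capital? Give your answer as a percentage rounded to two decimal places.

11.07%

Total capital V = 17.16 + 11.36 + 7.69 = 36.21.
Equity: weight = 17.16/36.21 = 0.4739; cost = 17.8%.
Term loan: weight = 11.36/36.21 = 0.3137; after-tax cost = 7.3% × (1 − 36%) = 4.6720%.
Revolver drawn: weight = 7.69/36.21 = 0.2124; after-tax cost = 8.6% × (1 − 36%) = 5.5040%.
WACC = 0.4739 × 17.8000% + 0.3137 × 4.6720% + 0.2124 × 5.5040% = 11.0701%.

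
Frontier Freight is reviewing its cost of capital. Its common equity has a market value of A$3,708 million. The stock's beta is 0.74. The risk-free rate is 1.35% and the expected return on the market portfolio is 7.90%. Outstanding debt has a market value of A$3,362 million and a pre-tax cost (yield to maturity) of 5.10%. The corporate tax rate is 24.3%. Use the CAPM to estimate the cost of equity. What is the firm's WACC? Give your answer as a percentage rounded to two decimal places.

Market risk premium = 7.9% − 1.35% = 6.55%.
Cost of equity via CAPM: Re = 1.35% + 0.74 × 6.55% = 6.1970%.
Total capital V = 3708 + 3362 = 7070.
Equity: weight = 3708/7070 = 0.5245; cost = 6.197%.
Debt: weight = 3362/7070 = 0.4755; after-tax cost = 5.1% × (1 − 24.3%) = 3.8607%.
WACC = 0.5245 × 6.1970% + 0.4755 × 3.8607% = 5.0860%.

5.09%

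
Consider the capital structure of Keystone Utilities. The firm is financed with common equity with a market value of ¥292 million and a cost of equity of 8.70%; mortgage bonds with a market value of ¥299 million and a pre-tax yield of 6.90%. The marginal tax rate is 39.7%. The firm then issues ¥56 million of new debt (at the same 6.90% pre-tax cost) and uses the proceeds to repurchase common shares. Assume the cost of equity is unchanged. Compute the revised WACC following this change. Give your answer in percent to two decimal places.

5.97%

After the change:
Total capital V = 236 + 355 = 591.
Equity: weight = 236/591 = 0.3993; cost = 8.7%.
Mortgage bonds: weight = 355/591 = 0.6007; after-tax cost = 6.9% × (1 − 39.7%) = 4.1607%.
WACC = 0.3993 × 8.7000% + 0.6007 × 4.1607% = 5.9733%.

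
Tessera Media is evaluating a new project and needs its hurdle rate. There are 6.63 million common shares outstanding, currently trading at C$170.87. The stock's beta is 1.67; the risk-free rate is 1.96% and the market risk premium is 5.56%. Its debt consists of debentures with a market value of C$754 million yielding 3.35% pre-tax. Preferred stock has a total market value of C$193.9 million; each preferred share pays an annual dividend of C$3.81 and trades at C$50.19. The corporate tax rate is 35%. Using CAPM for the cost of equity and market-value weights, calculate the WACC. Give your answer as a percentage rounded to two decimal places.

7.62%

Cost of equity via CAPM: Re = 1.96% + 1.67 × 5.56% = 11.2452%.
Cost of preferred: Rp = 3.81 / 50.19 = 7.5912%.
Market value of equity E = 170.87 × 6.63m = 1132.8681m.
Total capital V = 1132.8681 + 193.9 + 754 = 2080.7681.
Equity: weight = 1132.8681/2080.7681 = 0.5444; cost = 11.2452%.
Preferred: weight = 193.9/2080.7681 = 0.0932; cost = 7.5912%.
Debentures: weight = 754/2080.7681 = 0.3624; after-tax cost = 3.35% × (1 − 35%) = 2.1775%.
WACC = 0.5444 × 11.2452% + 0.0932 × 7.5912% + 0.3624 × 2.1775% = 7.6189%.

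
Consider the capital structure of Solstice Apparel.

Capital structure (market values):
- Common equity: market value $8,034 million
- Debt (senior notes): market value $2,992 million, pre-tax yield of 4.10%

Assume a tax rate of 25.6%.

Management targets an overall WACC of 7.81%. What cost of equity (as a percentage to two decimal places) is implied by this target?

9.58%

Total capital V = 8034 + 2992 = 11026.
Equity weight = 8034/11026 = 0.7286.
Senior notes weight = 2992/11026 = 0.2714.
Debt contribution = 0.2714 × 4.1% × (1 − 25.6%) = 0.8278%.
Required equity contribution = 7.81% − 0.8278% = 6.9822%.
Re = 6.9822% / 0.7286 = 9.5826%.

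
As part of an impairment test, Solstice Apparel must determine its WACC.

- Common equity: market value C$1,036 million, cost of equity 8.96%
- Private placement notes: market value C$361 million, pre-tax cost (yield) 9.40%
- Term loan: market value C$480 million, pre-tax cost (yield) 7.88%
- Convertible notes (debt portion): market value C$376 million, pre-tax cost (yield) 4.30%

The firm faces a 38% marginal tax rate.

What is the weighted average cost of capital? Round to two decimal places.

6.54%

Total capital V = 1036 + 361 + 480 + 376 = 2253.
Equity: weight = 1036/2253 = 0.4598; cost = 8.96%.
Private placement notes: weight = 361/2253 = 0.1602; after-tax cost = 9.4% × (1 − 38%) = 5.8280%.
Term loan: weight = 480/2253 = 0.2130; after-tax cost = 7.88% × (1 − 38%) = 4.8856%.
Convertible notes (debt portion): weight = 376/2253 = 0.1669; after-tax cost = 4.3% × (1 − 38%) = 2.6660%.
WACC = 0.4598 × 8.9600% + 0.1602 × 5.8280% + 0.2130 × 4.8856% + 0.1669 × 2.6660% = 6.5397%.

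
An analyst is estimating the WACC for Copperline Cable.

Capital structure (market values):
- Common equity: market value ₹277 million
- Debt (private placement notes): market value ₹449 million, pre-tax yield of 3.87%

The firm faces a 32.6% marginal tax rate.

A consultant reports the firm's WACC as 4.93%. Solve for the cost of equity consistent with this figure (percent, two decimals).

Total capital V = 277 + 449 = 726.
Equity weight = 277/726 = 0.3815.
Private placement notes weight = 449/726 = 0.6185.
Debt contribution = 0.6185 × 3.87% × (1 − 32.6%) = 1.6132%.
Required equity contribution = 4.93% − 1.6132% = 3.3168%.
Re = 3.3168% / 0.3815 = 8.6932%.

8.69%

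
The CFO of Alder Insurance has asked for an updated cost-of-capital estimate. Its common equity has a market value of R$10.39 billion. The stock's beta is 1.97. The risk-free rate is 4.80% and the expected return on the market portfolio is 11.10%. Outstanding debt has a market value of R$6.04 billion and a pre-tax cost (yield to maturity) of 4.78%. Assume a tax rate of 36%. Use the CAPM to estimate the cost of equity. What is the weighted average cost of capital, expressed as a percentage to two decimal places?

12.01%

Market risk premium = 11.1% − 4.8% = 6.3%.
Cost of equity via CAPM: Re = 4.8% + 1.97 × 6.3% = 17.2110%.
Total capital V = 10.39 + 6.04 = 16.43.
Equity: weight = 10.39/16.43 = 0.6324; cost = 17.211%.
Debt: weight = 6.04/16.43 = 0.3676; after-tax cost = 4.78% × (1 − 36%) = 3.0592%.
WACC = 0.6324 × 17.2110% + 0.3676 × 3.0592% = 12.0085%.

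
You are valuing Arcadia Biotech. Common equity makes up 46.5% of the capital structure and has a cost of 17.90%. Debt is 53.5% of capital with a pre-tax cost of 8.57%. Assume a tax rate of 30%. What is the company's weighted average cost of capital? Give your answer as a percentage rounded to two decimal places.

11.53%

After-tax cost of debt = 8.57% × (1 − 30%) = 5.9990%.
WACC = 0.465 × 17.9000% + 0.535 × 5.9990% = 11.5330%.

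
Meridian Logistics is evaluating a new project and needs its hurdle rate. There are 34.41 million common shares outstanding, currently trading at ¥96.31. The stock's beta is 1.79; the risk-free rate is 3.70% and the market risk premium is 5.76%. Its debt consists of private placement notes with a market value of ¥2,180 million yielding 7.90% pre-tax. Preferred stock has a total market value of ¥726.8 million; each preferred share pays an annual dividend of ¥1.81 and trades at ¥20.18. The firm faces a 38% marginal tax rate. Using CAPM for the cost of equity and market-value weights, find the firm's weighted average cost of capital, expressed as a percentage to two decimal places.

Cost of equity via CAPM: Re = 3.7% + 1.79 × 5.76% = 14.0104%.
Cost of preferred: Rp = 1.81 / 20.18 = 8.9693%.
Market value of equity E = 96.31 × 34.41m = 3314.0271m.
Total capital V = 3314.0271 + 726.8 + 2180 = 6220.8271.
Equity: weight = 3314.0271/6220.8271 = 0.5327; cost = 14.0104%.
Preferred: weight = 726.8/6220.8271 = 0.1168; cost = 8.9693%.
Private placement notes: weight = 2180/6220.8271 = 0.3504; after-tax cost = 7.9% × (1 − 38%) = 4.8980%.
WACC = 0.5327 × 14.0104% + 0.1168 × 8.9693% + 0.3504 × 4.8980% = 10.2281%.

10.23%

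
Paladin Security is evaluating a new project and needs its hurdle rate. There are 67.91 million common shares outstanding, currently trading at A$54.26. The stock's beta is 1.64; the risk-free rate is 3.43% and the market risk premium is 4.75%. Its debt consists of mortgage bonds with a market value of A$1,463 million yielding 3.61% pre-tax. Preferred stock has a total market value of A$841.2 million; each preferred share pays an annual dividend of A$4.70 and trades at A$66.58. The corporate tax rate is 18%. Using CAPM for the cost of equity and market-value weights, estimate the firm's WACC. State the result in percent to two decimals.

8.62%

Cost of equity via CAPM: Re = 3.43% + 1.64 × 4.75% = 11.2200%.
Cost of preferred: Rp = 4.7 / 66.58 = 7.0592%.
Market value of equity E = 54.26 × 67.91m = 3684.7966m.
Total capital V = 3684.7966 + 841.2 + 1463 = 5988.9966.
Equity: weight = 3684.7966/5988.9966 = 0.6153; cost = 11.22%.
Preferred: weight = 841.2/5988.9966 = 0.1405; cost = 7.0592%.
Mortgage bonds: weight = 1463/5988.9966 = 0.2443; after-tax cost = 3.61% × (1 − 18%) = 2.9602%.
WACC = 0.6153 × 11.2200% + 0.1405 × 7.0592% + 0.2443 × 2.9602% = 8.6179%.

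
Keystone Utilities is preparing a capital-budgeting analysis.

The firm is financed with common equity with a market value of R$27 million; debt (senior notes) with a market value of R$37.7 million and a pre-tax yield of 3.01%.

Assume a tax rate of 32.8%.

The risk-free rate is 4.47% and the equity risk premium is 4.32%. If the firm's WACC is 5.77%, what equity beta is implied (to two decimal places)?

1.51

Total capital V = 27 + 37.7 = 64.7.
Equity weight = 27/64.7 = 0.4173.
Senior notes weight = 37.7/64.7 = 0.5827.
Debt contribution = 0.5827 × 3.01% × (1 − 32.8%) = 1.1786%.
Required equity contribution = 5.77% − 1.1786% = 4.5914%  ⇒  Re = 11.0023%.
CAPM: 11.0023% = 4.47% + β × 4.32%  ⇒  β = 1.5121.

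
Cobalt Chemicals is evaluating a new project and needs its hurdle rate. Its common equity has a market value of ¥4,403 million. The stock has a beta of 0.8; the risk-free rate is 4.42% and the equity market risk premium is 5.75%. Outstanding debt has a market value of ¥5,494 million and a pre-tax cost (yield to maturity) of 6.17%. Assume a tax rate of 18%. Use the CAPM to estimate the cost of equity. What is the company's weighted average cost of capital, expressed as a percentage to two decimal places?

6.82%

Cost of equity via CAPM: Re = 4.42% + 0.8 × 5.75% = 9.0200%.
Total capital V = 4403 + 5494 = 9897.
Equity: weight = 4403/9897 = 0.4449; cost = 9.02%.
Debt: weight = 5494/9897 = 0.5551; after-tax cost = 6.17% × (1 − 18%) = 5.0594%.
WACC = 0.4449 × 9.0200% + 0.5551 × 5.0594% = 6.8214%.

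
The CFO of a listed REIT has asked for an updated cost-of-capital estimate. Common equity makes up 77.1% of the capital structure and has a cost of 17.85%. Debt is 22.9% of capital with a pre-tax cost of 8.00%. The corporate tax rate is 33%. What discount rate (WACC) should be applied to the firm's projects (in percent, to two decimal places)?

14.99%

After-tax cost of debt = 8% × (1 − 33%) = 5.3600%.
WACC = 0.771 × 17.8500% + 0.229 × 5.3600% = 14.9898%.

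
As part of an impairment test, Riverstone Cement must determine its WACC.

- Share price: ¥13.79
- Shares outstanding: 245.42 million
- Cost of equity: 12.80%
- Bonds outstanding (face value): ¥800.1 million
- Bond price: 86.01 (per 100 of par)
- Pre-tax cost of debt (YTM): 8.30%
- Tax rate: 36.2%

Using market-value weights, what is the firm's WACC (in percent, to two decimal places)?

11.53%

Market value of equity E = 13.79 × 245.42m = 3384.3418m. Market value of debt D = 800.1m × 86.01/100 = 688.16601m.
Total capital V = 3384.3418 + 688.16601 = 4072.50781.
Equity: weight = 3384.3418/4072.50781 = 0.8310; cost = 12.8%.
Bonds outstanding: weight = 688.16601/4072.50781 = 0.1690; after-tax cost = 8.3% × (1 − 36.2%) = 5.2954%.
WACC = 0.8310 × 12.8000% + 0.1690 × 5.2954% = 11.5319%.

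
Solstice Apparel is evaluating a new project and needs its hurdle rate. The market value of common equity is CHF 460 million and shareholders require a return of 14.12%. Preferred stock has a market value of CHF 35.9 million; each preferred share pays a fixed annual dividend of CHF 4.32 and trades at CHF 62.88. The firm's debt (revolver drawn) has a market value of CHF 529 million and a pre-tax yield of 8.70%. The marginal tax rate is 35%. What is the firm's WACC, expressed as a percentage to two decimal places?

Cost of preferred: Rp = 4.32 / 62.88 = 6.8702%.
Total capital V = 460 + 35.9 + 529 = 1024.9.
Equity: weight = 460/1024.9 = 0.4488; cost = 14.12%.
Preferred: weight = 35.9/1024.9 = 0.0350; cost = 6.8702%.
Revolver drawn: weight = 529/1024.9 = 0.5161; after-tax cost = 8.7% × (1 − 35%) = 5.6550%.
WACC = 0.4488 × 14.1200% + 0.0350 × 6.8702% + 0.5161 × 5.6550% = 9.4969%.

9.50%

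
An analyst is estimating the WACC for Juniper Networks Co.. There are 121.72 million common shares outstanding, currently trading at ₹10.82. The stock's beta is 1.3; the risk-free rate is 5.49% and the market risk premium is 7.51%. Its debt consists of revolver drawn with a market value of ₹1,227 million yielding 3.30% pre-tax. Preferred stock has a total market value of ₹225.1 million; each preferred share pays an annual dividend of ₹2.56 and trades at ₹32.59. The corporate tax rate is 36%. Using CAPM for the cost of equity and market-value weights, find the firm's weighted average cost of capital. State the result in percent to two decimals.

8.83%

Cost of equity via CAPM: Re = 5.49% + 1.3 × 7.51% = 15.2530%.
Cost of preferred: Rp = 2.56 / 32.59 = 7.8552%.
Market value of equity E = 10.82 × 121.72m = 1317.0104m.
Total capital V = 1317.0104 + 225.1 + 1227 = 2769.1104.
Equity: weight = 1317.0104/2769.1104 = 0.4756; cost = 15.253%.
Preferred: weight = 225.1/2769.1104 = 0.0813; cost = 7.8552%.
Revolver drawn: weight = 1227/2769.1104 = 0.4431; after-tax cost = 3.3% × (1 − 36%) = 2.1120%.
WACC = 0.4756 × 15.2530% + 0.0813 × 7.8552% + 0.4431 × 2.1120% = 8.8288%.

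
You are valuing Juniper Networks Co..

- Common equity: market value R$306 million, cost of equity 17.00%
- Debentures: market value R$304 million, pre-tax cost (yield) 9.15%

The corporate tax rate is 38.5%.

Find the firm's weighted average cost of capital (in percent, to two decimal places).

11.33%

Total capital V = 306 + 304 = 610.
Equity: weight = 306/610 = 0.5016; cost = 17%.
Debentures: weight = 304/610 = 0.4984; after-tax cost = 9.15% × (1 − 38.5%) = 5.6273%.
WACC = 0.5016 × 17.0000% + 0.4984 × 5.6273% = 11.3323%.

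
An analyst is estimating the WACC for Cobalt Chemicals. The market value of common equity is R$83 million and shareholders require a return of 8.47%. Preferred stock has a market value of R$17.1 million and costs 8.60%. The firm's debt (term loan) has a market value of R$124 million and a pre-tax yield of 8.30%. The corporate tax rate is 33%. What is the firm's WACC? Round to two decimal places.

6.87%

Total capital V = 83 + 17.1 + 124 = 224.1.
Equity: weight = 83/224.1 = 0.3704; cost = 8.47%.
Preferred: weight = 17.1/224.1 = 0.0763; cost = 8.6%.
Term loan: weight = 124/224.1 = 0.5533; after-tax cost = 8.3% × (1 − 33%) = 5.5610%.
WACC = 0.3704 × 8.4700% + 0.0763 × 8.6000% + 0.5533 × 5.5610% = 6.8703%.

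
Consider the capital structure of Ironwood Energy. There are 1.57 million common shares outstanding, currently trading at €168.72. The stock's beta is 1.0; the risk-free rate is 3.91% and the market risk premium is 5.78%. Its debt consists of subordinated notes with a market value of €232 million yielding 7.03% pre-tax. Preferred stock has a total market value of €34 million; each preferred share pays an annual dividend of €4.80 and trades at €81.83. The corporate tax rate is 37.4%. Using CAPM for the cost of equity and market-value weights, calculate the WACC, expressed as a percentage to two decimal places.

7.13%

Cost of equity via CAPM: Re = 3.91% + 1.0 × 5.78% = 9.6900%.
Cost of preferred: Rp = 4.8 / 81.83 = 5.8658%.
Market value of equity E = 168.72 × 1.57m = 264.8904m.
Total capital V = 264.8904 + 34 + 232 = 530.8904.
Equity: weight = 264.8904/530.8904 = 0.4990; cost = 9.69%.
Preferred: weight = 34/530.8904 = 0.0640; cost = 5.8658%.
Subordinated notes: weight = 232/530.8904 = 0.4370; after-tax cost = 7.03% × (1 − 37.4%) = 4.4008%.
WACC = 0.4990 × 9.6900% + 0.0640 × 5.8658% + 0.4370 × 4.4008% = 7.1337%.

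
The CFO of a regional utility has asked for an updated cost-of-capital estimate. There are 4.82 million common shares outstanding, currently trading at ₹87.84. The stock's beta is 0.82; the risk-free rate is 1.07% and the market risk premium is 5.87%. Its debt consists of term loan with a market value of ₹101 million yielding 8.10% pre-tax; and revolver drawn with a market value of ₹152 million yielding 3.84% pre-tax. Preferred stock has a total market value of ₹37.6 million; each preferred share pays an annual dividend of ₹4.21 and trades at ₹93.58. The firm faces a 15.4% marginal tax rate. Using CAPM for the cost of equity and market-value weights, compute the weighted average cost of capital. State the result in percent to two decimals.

5.39%

Cost of equity via CAPM: Re = 1.07% + 0.82 × 5.87% = 5.8834%.
Cost of preferred: Rp = 4.21 / 93.58 = 4.4988%.
Market value of equity E = 87.84 × 4.82m = 423.3888m.
Total capital V = 423.3888 + 37.6 + 101 + 152 = 713.9888.
Equity: weight = 423.3888/713.9888 = 0.5930; cost = 5.8834%.
Preferred: weight = 37.6/713.9888 = 0.0527; cost = 4.4988%.
Term loan: weight = 101/713.9888 = 0.1415; after-tax cost = 8.1% × (1 − 15.4%) = 6.8526%.
Revolver drawn: weight = 152/713.9888 = 0.2129; after-tax cost = 3.84% × (1 − 15.4%) = 3.2486%.
WACC = 0.5930 × 5.8834% + 0.0527 × 4.4988% + 0.1415 × 6.8526% + 0.2129 × 3.2486% = 5.3867%.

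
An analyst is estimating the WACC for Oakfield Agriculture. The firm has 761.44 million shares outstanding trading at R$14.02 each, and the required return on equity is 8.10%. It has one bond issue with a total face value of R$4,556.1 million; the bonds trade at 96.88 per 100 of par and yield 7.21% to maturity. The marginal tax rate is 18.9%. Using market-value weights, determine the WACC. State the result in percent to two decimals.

7.44%

Market value of equity E = 14.02 × 761.44m = 10675.3888m. Market value of debt D = 4556.1m × 96.88/100 = 4413.94968m.
Total capital V = 10675.3888 + 4413.94968 = 15089.33848.
Equity: weight = 10675.3888/15089.33848 = 0.7075; cost = 8.1%.
Bonds outstanding: weight = 4413.94968/15089.33848 = 0.2925; after-tax cost = 7.21% × (1 − 18.9%) = 5.8473%.
WACC = 0.7075 × 8.1000% + 0.2925 × 5.8473% = 7.4410%.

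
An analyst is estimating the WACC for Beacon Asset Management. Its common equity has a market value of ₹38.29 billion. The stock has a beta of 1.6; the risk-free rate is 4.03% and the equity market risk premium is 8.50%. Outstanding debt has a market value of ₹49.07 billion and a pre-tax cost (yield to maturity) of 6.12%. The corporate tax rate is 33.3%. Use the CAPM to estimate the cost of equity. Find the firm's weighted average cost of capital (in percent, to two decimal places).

10.02%

Cost of equity via CAPM: Re = 4.03% + 1.6 × 8.5% = 17.6300%.
Total capital V = 38.29 + 49.07 = 87.36.
Equity: weight = 38.29/87.36 = 0.4383; cost = 17.63%.
Debt: weight = 49.07/87.36 = 0.5617; after-tax cost = 6.12% × (1 − 33.3%) = 4.0820%.
WACC = 0.4383 × 17.6300% + 0.5617 × 4.0820% = 10.0201%.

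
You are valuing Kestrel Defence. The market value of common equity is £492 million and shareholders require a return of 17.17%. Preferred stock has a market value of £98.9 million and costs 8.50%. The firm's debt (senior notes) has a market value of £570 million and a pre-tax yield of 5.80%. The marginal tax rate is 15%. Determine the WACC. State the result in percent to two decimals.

Total capital V = 492 + 98.9 + 570 = 1160.9.
Equity: weight = 492/1160.9 = 0.4238; cost = 17.17%.
Preferred: weight = 98.9/1160.9 = 0.0852; cost = 8.5%.
Senior notes: weight = 570/1160.9 = 0.4910; after-tax cost = 5.8% × (1 − 15%) = 4.9300%.
WACC = 0.4238 × 17.1700% + 0.0852 × 8.5000% + 0.4910 × 4.9300% = 10.4216%.

10.42%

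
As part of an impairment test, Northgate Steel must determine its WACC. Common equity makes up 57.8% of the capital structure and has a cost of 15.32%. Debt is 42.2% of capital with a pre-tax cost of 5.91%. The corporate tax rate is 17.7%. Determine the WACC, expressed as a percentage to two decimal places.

After-tax cost of debt = 5.91% × (1 − 17.7%) = 4.8639%.
WACC = 0.578 × 15.3200% + 0.422 × 4.8639% = 10.9075%.

10.91%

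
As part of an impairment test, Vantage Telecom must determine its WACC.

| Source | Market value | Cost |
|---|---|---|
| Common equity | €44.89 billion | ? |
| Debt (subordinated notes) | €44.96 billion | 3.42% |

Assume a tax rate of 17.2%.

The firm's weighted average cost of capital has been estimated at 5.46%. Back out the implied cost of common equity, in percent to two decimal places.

Total capital V = 44.89 + 44.96 = 89.85.
Equity weight = 44.89/89.85 = 0.4996.
Subordinated notes weight = 44.96/89.85 = 0.5004.
Debt contribution = 0.5004 × 3.42% × (1 − 17.2%) = 1.4170%.
Required equity contribution = 5.46% − 1.4170% = 4.0430%.
Re = 4.0430% / 0.4996 = 8.0923%.

8.09%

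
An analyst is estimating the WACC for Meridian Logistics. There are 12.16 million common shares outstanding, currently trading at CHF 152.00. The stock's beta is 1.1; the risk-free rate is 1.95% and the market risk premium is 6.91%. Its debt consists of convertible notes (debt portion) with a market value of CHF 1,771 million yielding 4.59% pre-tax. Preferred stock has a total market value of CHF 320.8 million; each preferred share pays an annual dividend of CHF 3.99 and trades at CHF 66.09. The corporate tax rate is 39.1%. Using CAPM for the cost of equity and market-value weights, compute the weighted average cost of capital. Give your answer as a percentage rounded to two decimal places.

6.23%

Cost of equity via CAPM: Re = 1.95% + 1.1 × 6.91% = 9.5510%.
Cost of preferred: Rp = 3.99 / 66.09 = 6.0372%.
Market value of equity E = 152.0 × 12.16m = 1848.32m.
Total capital V = 1848.32 + 320.8 + 1771 = 3940.12.
Equity: weight = 1848.32/3940.12 = 0.4691; cost = 9.551%.
Preferred: weight = 320.8/3940.12 = 0.0814; cost = 6.0372%.
Convertible notes (debt portion): weight = 1771/3940.12 = 0.4495; after-tax cost = 4.59% × (1 − 39.1%) = 2.7953%.
WACC = 0.4691 × 9.5510% + 0.0814 × 6.0372% + 0.4495 × 2.7953% = 6.2284%.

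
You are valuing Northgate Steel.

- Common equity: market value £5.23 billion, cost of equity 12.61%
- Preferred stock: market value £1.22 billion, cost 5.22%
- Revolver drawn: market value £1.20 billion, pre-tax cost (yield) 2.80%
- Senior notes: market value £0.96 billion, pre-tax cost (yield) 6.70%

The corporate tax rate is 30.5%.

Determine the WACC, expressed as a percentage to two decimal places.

9.19%

Total capital V = 5.23 + 1.22 + 1.2 + 0.96 = 8.61.
Equity: weight = 5.23/8.61 = 0.6074; cost = 12.61%.
Preferred: weight = 1.22/8.61 = 0.1417; cost = 5.22%.
Revolver drawn: weight = 1.2/8.61 = 0.1394; after-tax cost = 2.8% × (1 − 30.5%) = 1.9460%.
Senior notes: weight = 0.96/8.61 = 0.1115; after-tax cost = 6.7% × (1 − 30.5%) = 4.6565%.
WACC = 0.6074 × 12.6100% + 0.1417 × 5.2200% + 0.1394 × 1.9460% + 0.1115 × 4.6565% = 9.1898%.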